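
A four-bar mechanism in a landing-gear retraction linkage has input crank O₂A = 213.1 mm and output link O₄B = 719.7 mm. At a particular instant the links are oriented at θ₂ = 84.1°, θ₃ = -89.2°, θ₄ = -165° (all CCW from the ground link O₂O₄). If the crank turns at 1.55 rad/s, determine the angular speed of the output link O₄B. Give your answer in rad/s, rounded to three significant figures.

ω₂ = 1.55 rad/s
Differentiating the loop-closure r₂e^{iθ₂}+r₃e^{iθ₃}=r₁+r₄e^{iθ₄} gives r₂ω₂e^{iθ₂}+r₃ω₃e^{iθ₃}=r₄ω₄e^{iθ₄}.
Eliminating the other unknown: ω₄ = r₂ω₂ sin(θ₂−θ₃) / [r₄ sin(θ₄−θ₃)].
Numerator sine = +0.11667; denominator sine = -0.96945.
Result = 0.2131·1.55·(+0.11667) / (0.7197·(-0.96945)) = -0.055233 rad/s; magnitude 0.055233 rad/s.

0.0552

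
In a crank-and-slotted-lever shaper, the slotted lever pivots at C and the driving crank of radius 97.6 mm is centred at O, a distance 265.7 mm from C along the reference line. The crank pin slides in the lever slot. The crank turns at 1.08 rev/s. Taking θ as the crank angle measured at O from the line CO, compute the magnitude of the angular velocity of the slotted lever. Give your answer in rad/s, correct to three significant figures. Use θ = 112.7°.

ω = 6.786 rad/s (from 1.08 rev/s).
Crank pin A relative to C: A = (d + r cosθ, r sinθ); lever angle φ = atan2(r sinθ, d + r cosθ).
Differentiating tanφ: φ̇ = rω(d cosθ + r)/(d² + r² + 2dr cosθ).
d² + r² + 2dr cosθ = |CA|² = 0.0601074 m²;  d cosθ + r = -0.0049352 m.
|ω_lever| = |0.0976·6.786·-0.0049352| / 0.0601074 = 0.054379 rad/s.

0.0544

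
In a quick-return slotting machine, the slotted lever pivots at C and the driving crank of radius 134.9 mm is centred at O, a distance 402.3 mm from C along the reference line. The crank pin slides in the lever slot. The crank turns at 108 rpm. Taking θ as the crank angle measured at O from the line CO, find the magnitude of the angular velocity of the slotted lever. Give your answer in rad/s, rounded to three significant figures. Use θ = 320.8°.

2.58

ω = 11.31 rad/s (from 108 rpm).
Crank pin A relative to C: A = (d + r cosθ, r sinθ); lever angle φ = atan2(r sinθ, d + r cosθ).
Differentiating tanφ: φ̇ = rω(d cosθ + r)/(d² + r² + 2dr cosθ).
d² + r² + 2dr cosθ = |CA|² = 0.264156 m²;  d cosθ + r = +0.44666 m.
|ω_lever| = |0.1349·11.31·+0.44666| / 0.264156 = 2.5798 rad/s.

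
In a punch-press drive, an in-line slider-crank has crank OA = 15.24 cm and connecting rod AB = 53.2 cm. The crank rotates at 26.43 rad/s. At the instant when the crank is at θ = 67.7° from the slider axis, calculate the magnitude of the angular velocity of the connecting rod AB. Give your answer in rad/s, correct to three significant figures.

ω = 26.43 rad/s
The rod makes angle φ with the slider axis where L sinφ = r sinθ; differentiating, L cosφ·φ̇ = r ω cosθ.
L cosφ = √(L² − r² sin²θ) = 0.51297 m.
|ω_rod| = r ω |cosθ| / √(L² − r² sin²θ) = 0.1524·26.43·0.37946/0.51297 = 2.9795 rad/s.

2.98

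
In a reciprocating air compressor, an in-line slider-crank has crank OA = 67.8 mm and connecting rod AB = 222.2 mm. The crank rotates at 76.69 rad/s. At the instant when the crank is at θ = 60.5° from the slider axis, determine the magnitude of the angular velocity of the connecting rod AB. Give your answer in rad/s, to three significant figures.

12.0

ω = 76.69 rad/s
The rod makes angle φ with the slider axis where L sinφ = r sinθ; differentiating, L cosφ·φ̇ = r ω cosθ.
L cosφ = √(L² − r² sin²θ) = 0.21422 m.
|ω_rod| = r ω |cosθ| / √(L² − r² sin²θ) = 0.0678·76.69·0.49242/0.21422 = 11.952 rad/s.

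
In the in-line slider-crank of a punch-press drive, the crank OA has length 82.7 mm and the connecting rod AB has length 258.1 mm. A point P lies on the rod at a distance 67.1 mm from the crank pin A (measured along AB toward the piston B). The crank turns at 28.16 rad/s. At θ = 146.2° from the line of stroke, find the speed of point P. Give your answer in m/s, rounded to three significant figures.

1.87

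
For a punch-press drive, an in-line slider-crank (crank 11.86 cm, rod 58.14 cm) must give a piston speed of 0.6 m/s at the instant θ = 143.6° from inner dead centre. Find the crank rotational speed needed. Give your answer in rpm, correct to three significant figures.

97.5

For an in-line slider-crank, |v_piston| = rω|sinθ|·[1 + r cosθ/√(L² − r² sin²θ)].
With r = 0.1186 m, L = 0.5814 m, θ = 143.6°: the bracketed kinematic factor |dx/dθ| = 0.058738 m.
ω = v/|dx/dθ| = 0.6/0.058738 = 10.215 rad/s.
N = 60ω/(2π) = 97.544 rpm.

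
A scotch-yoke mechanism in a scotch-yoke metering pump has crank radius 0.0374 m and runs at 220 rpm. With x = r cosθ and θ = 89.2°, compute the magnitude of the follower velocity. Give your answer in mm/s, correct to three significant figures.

ω = 23.04 rad/s (from 220 rpm).
x = r cosθ ⇒ ẋ = −rω sinθ.
|v| = rω|sinθ| = 0.0374·23.04·|sin 89.2°| = 0.86155 m/s = 861.55 mm/s.

862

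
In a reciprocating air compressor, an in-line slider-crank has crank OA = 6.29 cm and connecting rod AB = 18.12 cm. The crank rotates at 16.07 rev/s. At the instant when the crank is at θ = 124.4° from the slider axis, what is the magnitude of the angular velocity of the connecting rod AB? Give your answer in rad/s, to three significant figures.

ω = 101 rad/s (converted from 16.07 rev/s).
The rod makes angle φ with the slider axis where L sinφ = r sinθ; differentiating, L cosφ·φ̇ = r ω cosθ.
L cosφ = √(L² − r² sin²θ) = 0.17361 m.
|ω_rod| = r ω |cosθ| / √(L² − r² sin²θ) = 0.0629·101·0.56497/0.17361 = 20.668 rad/s.

20.7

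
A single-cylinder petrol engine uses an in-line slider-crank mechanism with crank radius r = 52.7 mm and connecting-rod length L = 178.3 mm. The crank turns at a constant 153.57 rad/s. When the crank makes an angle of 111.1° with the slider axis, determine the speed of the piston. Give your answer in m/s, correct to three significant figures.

6.71

ω = 153.6 rad/s
For an in-line slider-crank, x = r cosθ + √(L² − r² sin²θ), so v = −rω sinθ·[1 + r cosθ/√(L² − r² sin²θ)].
With r = 0.0527 m, L = 0.1783 m, θ = 111.1°: √(L² − r² sin²θ) = 0.17139 m.
v = −0.0527·153.6·0.93295·[1 + 0.0527·-0.36000/0.17139] = -6.7147 m/s.
|v| = 6.7147 m/s.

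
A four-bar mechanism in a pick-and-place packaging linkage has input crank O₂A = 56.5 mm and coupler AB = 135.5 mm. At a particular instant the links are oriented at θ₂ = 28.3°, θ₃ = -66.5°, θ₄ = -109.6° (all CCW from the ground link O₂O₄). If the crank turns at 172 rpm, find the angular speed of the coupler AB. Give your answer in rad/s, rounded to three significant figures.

7.37

ω₂ = 18.01 rad/s (from 172 rpm).
Differentiating the loop-closure r₂e^{iθ₂}+r₃e^{iθ₃}=r₁+r₄e^{iθ₄} gives r₂ω₂e^{iθ₂}+r₃ω₃e^{iθ₃}=r₄ω₄e^{iθ₄}.
Eliminating the other unknown: ω₃ = r₂ω₂ sin(θ₄−θ₂) / [r₃ sin(θ₃−θ₄)].
Numerator sine = -0.67043; denominator sine = +0.68327.
Result = 0.0565·18.01·(-0.67043) / (0.1355·(+0.68327)) = -7.3692 rad/s; magnitude 7.3692 rad/s.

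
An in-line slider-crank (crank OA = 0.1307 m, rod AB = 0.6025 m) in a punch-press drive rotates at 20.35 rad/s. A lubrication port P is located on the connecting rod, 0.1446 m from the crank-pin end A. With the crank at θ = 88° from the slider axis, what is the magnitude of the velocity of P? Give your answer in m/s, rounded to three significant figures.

ω = 20.35 rad/s.  Crank-pin speed |V_A| = rω = 2.6597 m/s, perpendicular to OA.
Rod angle: sinφ = −(r/L) sinθ ⇒ φ = -12.521°; ω_rod = −rω cosθ/√(L²−r²sin²θ) = -0.15782 rad/s.
V_P = V_A + ω_rod × AP, with AP = 0.1446 m along the rod.
Components: V_Px = −rω sinθ − a·ω_rod·sinφ = -2.6631 m/s;  V_Py = rω cosθ + a·ω_rod·cosφ = +0.070546 m/s.
|V_P| = √(V_Px² + V_Py²) = 2.664 m/s.

2.66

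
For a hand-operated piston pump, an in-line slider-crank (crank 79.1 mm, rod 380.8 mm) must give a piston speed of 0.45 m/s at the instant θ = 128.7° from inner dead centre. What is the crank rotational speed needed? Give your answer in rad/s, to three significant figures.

8.39

For an in-line slider-crank, |v_piston| = rω|sinθ|·[1 + r cosθ/√(L² − r² sin²θ)].
With r = 0.0791 m, L = 0.3808 m, θ = 128.7°: the bracketed kinematic factor |dx/dθ| = 0.053607 m.
ω = v/|dx/dθ| = 0.45/0.053607 = 8.3944 rad/s.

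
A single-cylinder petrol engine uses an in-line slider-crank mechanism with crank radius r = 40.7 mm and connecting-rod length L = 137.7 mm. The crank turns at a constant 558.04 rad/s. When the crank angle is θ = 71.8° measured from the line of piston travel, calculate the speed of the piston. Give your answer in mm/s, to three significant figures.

ω = 558 rad/s
For an in-line slider-crank, x = r cosθ + √(L² − r² sin²θ), so v = −rω sinθ·[1 + r cosθ/√(L² − r² sin²θ)].
With r = 0.0407 m, L = 0.1377 m, θ = 71.8°: √(L² − r² sin²θ) = 0.13216 m.
v = −0.0407·558·0.94997·[1 + 0.0407·0.31233/0.13216] = -23.651 m/s.
|v| = 23.651 m/s = 23651 mm/s.

23700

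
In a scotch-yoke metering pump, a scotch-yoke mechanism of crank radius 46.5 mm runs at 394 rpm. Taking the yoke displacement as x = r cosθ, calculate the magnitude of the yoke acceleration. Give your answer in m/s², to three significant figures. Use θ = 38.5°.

ω = 41.26 rad/s (from 394 rpm).
x = r cosθ ⇒ ẍ = −rω² cosθ (ω constant).
|a| = rω²|cosθ| = 0.0465·(41.26)²·|cos 38.5°| = 61.951 m/s².

62.0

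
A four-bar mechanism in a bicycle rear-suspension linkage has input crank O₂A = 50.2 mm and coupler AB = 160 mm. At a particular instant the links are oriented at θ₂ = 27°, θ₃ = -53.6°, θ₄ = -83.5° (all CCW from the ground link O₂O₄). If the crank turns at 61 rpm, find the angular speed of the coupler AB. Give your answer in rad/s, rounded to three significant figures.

3.77

ω₂ = 6.388 rad/s (from 61 rpm).
Differentiating the loop-closure r₂e^{iθ₂}+r₃e^{iθ₃}=r₁+r₄e^{iθ₄} gives r₂ω₂e^{iθ₂}+r₃ω₃e^{iθ₃}=r₄ω₄e^{iθ₄}.
Eliminating the other unknown: ω₃ = r₂ω₂ sin(θ₄−θ₂) / [r₃ sin(θ₃−θ₄)].
Numerator sine = -0.93667; denominator sine = +0.49849.
Result = 0.0502·6.388·(-0.93667) / (0.16·(+0.49849)) = -3.766 rad/s; magnitude 3.766 rad/s.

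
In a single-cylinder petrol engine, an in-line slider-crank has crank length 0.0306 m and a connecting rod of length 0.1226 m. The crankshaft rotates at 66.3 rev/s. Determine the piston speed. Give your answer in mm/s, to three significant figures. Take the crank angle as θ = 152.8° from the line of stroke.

4520

ω = 2π·66.3 = 416.6 rad/s
For an in-line slider-crank, x = r cosθ + √(L² − r² sin²θ), so v = −rω sinθ·[1 + r cosθ/√(L² − r² sin²θ)].
With r = 0.0306 m, L = 0.1226 m, θ = 152.8°: √(L² − r² sin²θ) = 0.1218 m.
v = −0.0306·416.6·0.45710·[1 + 0.0306·-0.88942/0.1218] = -4.5247 m/s.
|v| = 4.5247 m/s = 4524.7 mm/s.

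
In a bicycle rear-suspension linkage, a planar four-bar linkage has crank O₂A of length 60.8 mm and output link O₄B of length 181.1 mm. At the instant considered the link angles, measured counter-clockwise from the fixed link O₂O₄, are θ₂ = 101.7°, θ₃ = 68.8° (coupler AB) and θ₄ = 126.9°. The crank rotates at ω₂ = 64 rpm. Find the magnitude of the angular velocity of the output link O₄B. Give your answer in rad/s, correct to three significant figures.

1.44

ω₂ = 6.702 rad/s (from 64 rpm).
Differentiating the loop-closure r₂e^{iθ₂}+r₃e^{iθ₃}=r₁+r₄e^{iθ₄} gives r₂ω₂e^{iθ₂}+r₃ω₃e^{iθ₃}=r₄ω₄e^{iθ₄}.
Eliminating the other unknown: ω₄ = r₂ω₂ sin(θ₂−θ₃) / [r₄ sin(θ₄−θ₃)].
Numerator sine = +0.54317; denominator sine = +0.84897.
Result = 0.0608·6.702·(+0.54317) / (0.1811·(+0.84897)) = +1.4396 rad/s; magnitude 1.4396 rad/s.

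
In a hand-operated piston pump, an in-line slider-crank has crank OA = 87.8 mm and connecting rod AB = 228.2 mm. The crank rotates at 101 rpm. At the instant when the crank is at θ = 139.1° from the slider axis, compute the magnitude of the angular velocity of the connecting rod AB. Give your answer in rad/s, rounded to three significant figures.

3.18

ω = 10.58 rad/s (converted from 101 rpm).
The rod makes angle φ with the slider axis where L sinφ = r sinθ; differentiating, L cosφ·φ̇ = r ω cosθ.
L cosφ = √(L² − r² sin²θ) = 0.22084 m.
|ω_rod| = r ω |cosθ| / √(L² − r² sin²θ) = 0.0878·10.58·0.75585/0.22084 = 3.1784 rad/s.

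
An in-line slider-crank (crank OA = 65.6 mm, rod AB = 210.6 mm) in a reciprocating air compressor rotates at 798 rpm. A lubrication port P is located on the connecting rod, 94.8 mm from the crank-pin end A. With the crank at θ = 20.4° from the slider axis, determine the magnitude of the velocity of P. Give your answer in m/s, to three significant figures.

3.56

ω = 83.57 rad/s.  Crank-pin speed |V_A| = rω = 5.482 m/s, perpendicular to OA.
Rod angle: sinφ = −(r/L) sinθ ⇒ φ = -6.233°; ω_rod = −rω cosθ/√(L²−r²sin²θ) = -24.543 rad/s.
V_P = V_A + ω_rod × AP, with AP = 0.0948 m along the rod.
Components: V_Px = −rω sinθ − a·ω_rod·sinφ = -2.1635 m/s;  V_Py = rω cosθ + a·ω_rod·cosφ = +2.8252 m/s.
|V_P| = √(V_Px² + V_Py²) = 3.5585 m/s.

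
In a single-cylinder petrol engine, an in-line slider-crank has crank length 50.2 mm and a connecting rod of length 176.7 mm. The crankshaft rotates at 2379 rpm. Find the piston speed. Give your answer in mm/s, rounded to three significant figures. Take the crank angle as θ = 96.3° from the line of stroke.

ω = 2π·2379/60 = 249.1 rad/s
For an in-line slider-crank, x = r cosθ + √(L² − r² sin²θ), so v = −rω sinθ·[1 + r cosθ/√(L² − r² sin²θ)].
With r = 0.0502 m, L = 0.1767 m, θ = 96.3°: √(L² − r² sin²θ) = 0.16951 m.
v = −0.0502·249.1·0.99396·[1 + 0.0502·-0.10973/0.16951] = -12.027 m/s.
|v| = 12.027 m/s = 12027 mm/s.

12000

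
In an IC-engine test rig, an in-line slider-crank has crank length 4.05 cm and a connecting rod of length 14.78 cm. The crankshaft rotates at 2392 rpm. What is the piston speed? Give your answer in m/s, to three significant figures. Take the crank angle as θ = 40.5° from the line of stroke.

ω = 2π·2392/60 = 250.5 rad/s
For an in-line slider-crank, x = r cosθ + √(L² − r² sin²θ), so v = −rω sinθ·[1 + r cosθ/√(L² − r² sin²θ)].
With r = 0.0405 m, L = 0.1478 m, θ = 40.5°: √(L² − r² sin²θ) = 0.14544 m.
v = −0.0405·250.5·0.64945·[1 + 0.0405·0.76041/0.14544] = -7.9836 m/s.
|v| = 7.9836 m/s.

7.98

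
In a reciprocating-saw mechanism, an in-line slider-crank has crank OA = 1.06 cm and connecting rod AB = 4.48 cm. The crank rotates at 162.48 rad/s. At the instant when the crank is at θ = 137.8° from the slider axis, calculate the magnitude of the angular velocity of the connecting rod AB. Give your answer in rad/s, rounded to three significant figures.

28.8

ω = 162.5 rad/s
The rod makes angle φ with the slider axis where L sinφ = r sinθ; differentiating, L cosφ·φ̇ = r ω cosθ.
L cosφ = √(L² − r² sin²θ) = 0.044231 m.
|ω_rod| = r ω |cosθ| / √(L² − r² sin²θ) = 0.0106·162.5·0.74080/0.044231 = 28.846 rad/s.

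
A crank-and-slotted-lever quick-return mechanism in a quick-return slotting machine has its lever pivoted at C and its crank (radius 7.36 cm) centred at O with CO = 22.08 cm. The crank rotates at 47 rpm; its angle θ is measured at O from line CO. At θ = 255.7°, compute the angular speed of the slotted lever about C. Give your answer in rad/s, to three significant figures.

ω = 4.922 rad/s (from 47 rpm).
Crank pin A relative to C: A = (d + r cosθ, r sinθ); lever angle φ = atan2(r sinθ, d + r cosθ).
Differentiating tanφ: φ̇ = rω(d cosθ + r)/(d² + r² + 2dr cosθ).
d² + r² + 2dr cosθ = |CA|² = 0.0461417 m²;  d cosθ + r = +0.019063 m.
|ω_lever| = |0.0736·4.922·+0.019063| / 0.0461417 = 0.14966 rad/s.

0.150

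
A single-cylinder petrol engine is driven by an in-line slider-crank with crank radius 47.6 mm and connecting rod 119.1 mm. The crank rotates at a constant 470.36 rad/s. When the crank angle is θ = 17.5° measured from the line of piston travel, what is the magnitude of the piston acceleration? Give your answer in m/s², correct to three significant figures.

13600

ω = 470.4 rad/s
x(θ) = r cosθ + √(L² − r² sin²θ); with ω constant, a = ω²·d²x/dθ².
d²x/dθ² = −r cosθ − r²(cos2θ)/√u − r⁴ sin²2θ/(4u^{3/2}),  u = L² − r² sin²θ = 0.0139799 m².
Substituting r = 0.0476 m, L = 0.1191 m, θ = 17.5°: d²x/dθ² = -0.06135 m.
a = ω²·d²x/dθ² = (470.4)²·(-0.06135) = -13573 m/s²;  |a| = 13573 m/s².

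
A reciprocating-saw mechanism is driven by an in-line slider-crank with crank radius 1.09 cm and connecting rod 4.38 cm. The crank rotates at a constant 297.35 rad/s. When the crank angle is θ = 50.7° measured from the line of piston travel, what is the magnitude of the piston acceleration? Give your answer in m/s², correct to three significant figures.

566

ω = 297.4 rad/s
x(θ) = r cosθ + √(L² − r² sin²θ); with ω constant, a = ω²·d²x/dθ².
d²x/dθ² = −r cosθ − r²(cos2θ)/√u − r⁴ sin²2θ/(4u^{3/2}),  u = L² − r² sin²θ = 0.00184729 m².
Substituting r = 0.0109 m, L = 0.0438 m, θ = 50.7°: d²x/dθ² = -0.0064002 m.
a = ω²·d²x/dθ² = (297.4)²·(-0.0064002) = -565.88 m/s²;  |a| = 565.88 m/s².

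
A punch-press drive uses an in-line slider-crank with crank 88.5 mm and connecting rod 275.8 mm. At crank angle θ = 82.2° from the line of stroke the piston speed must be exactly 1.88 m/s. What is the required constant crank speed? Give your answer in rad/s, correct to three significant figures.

For an in-line slider-crank, |v_piston| = rω|sinθ|·[1 + r cosθ/√(L² − r² sin²θ)].
With r = 0.0885 m, L = 0.2758 m, θ = 82.2°: the bracketed kinematic factor |dx/dθ| = 0.091709 m.
ω = v/|dx/dθ| = 1.88/0.091709 = 20.5 rad/s.

20.5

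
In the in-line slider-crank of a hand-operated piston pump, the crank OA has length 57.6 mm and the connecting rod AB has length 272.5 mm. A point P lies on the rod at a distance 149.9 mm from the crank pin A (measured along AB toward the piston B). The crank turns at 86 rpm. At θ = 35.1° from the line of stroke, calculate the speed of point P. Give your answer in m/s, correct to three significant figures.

0.379

ω = 9.006 rad/s.  Crank-pin speed |V_A| = rω = 0.51874 m/s, perpendicular to OA.
Rod angle: sinφ = −(r/L) sinθ ⇒ φ = -6.981°; ω_rod = −rω cosθ/√(L²−r²sin²θ) = -1.5691 rad/s.
V_P = V_A + ω_rod × AP, with AP = 0.1499 m along the rod.
Components: V_Px = −rω sinθ − a·ω_rod·sinφ = -0.32687 m/s;  V_Py = rω cosθ + a·ω_rod·cosφ = +0.19094 m/s.
|V_P| = √(V_Px² + V_Py²) = 0.37855 m/s.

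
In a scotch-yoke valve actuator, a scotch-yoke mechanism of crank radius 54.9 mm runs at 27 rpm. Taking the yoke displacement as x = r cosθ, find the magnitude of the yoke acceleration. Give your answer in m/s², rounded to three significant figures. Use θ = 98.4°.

ω = 2.827 rad/s (from 27 rpm).
x = r cosθ ⇒ ẍ = −rω² cosθ (ω constant).
|a| = rω²|cosθ| = 0.0549·(2.827)²·|cos 98.4°| = 0.064115 m/s².

0.0641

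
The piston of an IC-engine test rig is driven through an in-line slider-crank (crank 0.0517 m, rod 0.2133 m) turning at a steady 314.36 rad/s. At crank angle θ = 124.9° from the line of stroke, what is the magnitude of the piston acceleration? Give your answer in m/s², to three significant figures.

3340

ω = 314.4 rad/s
x(θ) = r cosθ + √(L² − r² sin²θ); with ω constant, a = ω²·d²x/dθ².
d²x/dθ² = −r cosθ − r²(cos2θ)/√u − r⁴ sin²2θ/(4u^{3/2}),  u = L² − r² sin²θ = 0.043699 m².
Substituting r = 0.0517 m, L = 0.2133 m, θ = 124.9°: d²x/dθ² = +0.033823 m.
a = ω²·d²x/dθ² = (314.4)²·(+0.033823) = +3342.4 m/s²;  |a| = 3342.4 m/s².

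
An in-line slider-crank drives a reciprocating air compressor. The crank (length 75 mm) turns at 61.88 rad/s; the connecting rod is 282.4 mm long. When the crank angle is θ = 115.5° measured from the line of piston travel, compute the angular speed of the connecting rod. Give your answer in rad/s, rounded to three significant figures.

ω = 61.88 rad/s
The rod makes angle φ with the slider axis where L sinφ = r sinθ; differentiating, L cosφ·φ̇ = r ω cosθ.
L cosφ = √(L² − r² sin²θ) = 0.27417 m.
|ω_rod| = r ω |cosθ| / √(L² − r² sin²θ) = 0.075·61.88·0.43051/0.27417 = 7.2875 rad/s.

7.29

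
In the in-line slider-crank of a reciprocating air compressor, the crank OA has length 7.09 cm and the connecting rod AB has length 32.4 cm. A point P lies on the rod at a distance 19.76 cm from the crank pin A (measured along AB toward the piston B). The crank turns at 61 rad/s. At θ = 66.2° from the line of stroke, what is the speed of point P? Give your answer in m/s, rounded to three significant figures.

ω = 61 rad/s.  Crank-pin speed |V_A| = rω = 4.3249 m/s, perpendicular to OA.
Rod angle: sinφ = −(r/L) sinθ ⇒ φ = -11.550°; ω_rod = −rω cosθ/√(L²−r²sin²θ) = -5.498 rad/s.
V_P = V_A + ω_rod × AP, with AP = 0.1976 m along the rod.
Components: V_Px = −rω sinθ − a·ω_rod·sinφ = -4.1746 m/s;  V_Py = rω cosθ + a·ω_rod·cosφ = +0.68088 m/s.
|V_P| = √(V_Px² + V_Py²) = 4.2298 m/s.

4.23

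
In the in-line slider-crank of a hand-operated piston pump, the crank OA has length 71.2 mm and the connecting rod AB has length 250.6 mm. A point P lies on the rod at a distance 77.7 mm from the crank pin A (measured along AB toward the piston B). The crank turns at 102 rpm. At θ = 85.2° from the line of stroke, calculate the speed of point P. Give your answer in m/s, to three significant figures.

0.765

ω = 10.68 rad/s.  Crank-pin speed |V_A| = rω = 0.76052 m/s, perpendicular to OA.
Rod angle: sinφ = −(r/L) sinθ ⇒ φ = -16.447°; ω_rod = −rω cosθ/√(L²−r²sin²θ) = -0.26478 rad/s.
V_P = V_A + ω_rod × AP, with AP = 0.0777 m along the rod.
Components: V_Px = −rω sinθ − a·ω_rod·sinφ = -0.76367 m/s;  V_Py = rω cosθ + a·ω_rod·cosφ = +0.043907 m/s.
|V_P| = √(V_Px² + V_Py²) = 0.76494 m/s.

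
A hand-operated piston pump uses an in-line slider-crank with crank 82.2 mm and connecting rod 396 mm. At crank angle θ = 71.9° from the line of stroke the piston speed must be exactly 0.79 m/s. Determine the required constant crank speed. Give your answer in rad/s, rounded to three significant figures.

For an in-line slider-crank, |v_piston| = rω|sinθ|·[1 + r cosθ/√(L² − r² sin²θ)].
With r = 0.0822 m, L = 0.396 m, θ = 71.9°: the bracketed kinematic factor |dx/dθ| = 0.083272 m.
ω = v/|dx/dθ| = 0.79/0.083272 = 9.487 rad/s.

9.49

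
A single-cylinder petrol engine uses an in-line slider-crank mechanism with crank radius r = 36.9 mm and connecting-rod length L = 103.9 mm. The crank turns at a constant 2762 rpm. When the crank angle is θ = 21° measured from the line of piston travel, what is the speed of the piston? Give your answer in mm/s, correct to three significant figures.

5100

ω = 2π·2762/60 = 289.2 rad/s
For an in-line slider-crank, x = r cosθ + √(L² − r² sin²θ), so v = −rω sinθ·[1 + r cosθ/√(L² − r² sin²θ)].
With r = 0.0369 m, L = 0.1039 m, θ = 21°: √(L² − r² sin²θ) = 0.10306 m.
v = −0.0369·289.2·0.35837·[1 + 0.0369·0.93358/0.10306] = -5.1033 m/s.
|v| = 5.1033 m/s = 5103.3 mm/s.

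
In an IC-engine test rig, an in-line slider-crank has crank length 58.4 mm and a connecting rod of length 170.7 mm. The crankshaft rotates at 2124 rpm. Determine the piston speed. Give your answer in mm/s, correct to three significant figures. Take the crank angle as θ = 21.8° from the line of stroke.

6370

ω = 2π·2124/60 = 222.4 rad/s
For an in-line slider-crank, x = r cosθ + √(L² − r² sin²θ), so v = −rω sinθ·[1 + r cosθ/√(L² − r² sin²θ)].
With r = 0.0584 m, L = 0.1707 m, θ = 21.8°: √(L² − r² sin²θ) = 0.16932 m.
v = −0.0584·222.4·0.37137·[1 + 0.0584·0.92849/0.16932] = -6.3688 m/s.
|v| = 6.3688 m/s = 6368.8 mm/s.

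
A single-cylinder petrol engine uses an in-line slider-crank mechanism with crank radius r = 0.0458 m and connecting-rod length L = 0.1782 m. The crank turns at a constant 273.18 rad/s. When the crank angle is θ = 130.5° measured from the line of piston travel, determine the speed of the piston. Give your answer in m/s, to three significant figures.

ω = 273.2 rad/s
For an in-line slider-crank, x = r cosθ + √(L² − r² sin²θ), so v = −rω sinθ·[1 + r cosθ/√(L² − r² sin²θ)].
With r = 0.0458 m, L = 0.1782 m, θ = 130.5°: √(L² − r² sin²θ) = 0.17476 m.
v = −0.0458·273.2·0.76041·[1 + 0.0458·-0.64945/0.17476] = -7.8947 m/s.
|v| = 7.8947 m/s.

7.89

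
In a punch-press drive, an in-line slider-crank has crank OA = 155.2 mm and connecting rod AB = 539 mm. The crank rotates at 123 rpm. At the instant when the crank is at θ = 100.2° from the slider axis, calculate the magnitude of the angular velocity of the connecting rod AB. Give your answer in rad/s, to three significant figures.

0.685

ω = 12.88 rad/s (converted from 123 rpm).
The rod makes angle φ with the slider axis where L sinφ = r sinθ; differentiating, L cosφ·φ̇ = r ω cosθ.
L cosφ = √(L² − r² sin²θ) = 0.5169 m.
|ω_rod| = r ω |cosθ| / √(L² − r² sin²θ) = 0.1552·12.88·0.17708/0.5169 = 0.68485 rad/s.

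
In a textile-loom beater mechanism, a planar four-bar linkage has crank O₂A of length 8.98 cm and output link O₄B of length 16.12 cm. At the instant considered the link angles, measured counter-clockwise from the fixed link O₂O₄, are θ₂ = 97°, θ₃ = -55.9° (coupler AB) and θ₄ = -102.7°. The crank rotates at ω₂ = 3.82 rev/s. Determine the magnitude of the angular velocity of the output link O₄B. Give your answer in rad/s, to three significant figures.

8.36

ω₂ = 24 rad/s (from 3.82 rev/s).
Differentiating the loop-closure r₂e^{iθ₂}+r₃e^{iθ₃}=r₁+r₄e^{iθ₄} gives r₂ω₂e^{iθ₂}+r₃ω₃e^{iθ₃}=r₄ω₄e^{iθ₄}.
Eliminating the other unknown: ω₄ = r₂ω₂ sin(θ₂−θ₃) / [r₄ sin(θ₄−θ₃)].
Numerator sine = +0.45554; denominator sine = -0.72897.
Result = 0.0898·24·(+0.45554) / (0.1612·(-0.72897)) = -8.3556 rad/s; magnitude 8.3556 rad/s.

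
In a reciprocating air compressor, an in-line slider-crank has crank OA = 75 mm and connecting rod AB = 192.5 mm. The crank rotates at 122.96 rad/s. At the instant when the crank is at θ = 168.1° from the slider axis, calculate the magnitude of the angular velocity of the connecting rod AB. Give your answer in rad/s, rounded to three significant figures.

ω = 123 rad/s
The rod makes angle φ with the slider axis where L sinφ = r sinθ; differentiating, L cosφ·φ̇ = r ω cosθ.
L cosφ = √(L² − r² sin²θ) = 0.19188 m.
|ω_rod| = r ω |cosθ| / √(L² − r² sin²θ) = 0.075·123·0.97851/0.19188 = 47.029 rad/s.

47.0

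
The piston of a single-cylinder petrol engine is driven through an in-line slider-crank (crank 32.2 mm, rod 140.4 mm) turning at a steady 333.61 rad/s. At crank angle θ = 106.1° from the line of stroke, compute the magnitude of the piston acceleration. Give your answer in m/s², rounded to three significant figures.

1700

ω = 333.6 rad/s
x(θ) = r cosθ + √(L² − r² sin²θ); with ω constant, a = ω²·d²x/dθ².
d²x/dθ² = −r cosθ − r²(cos2θ)/√u − r⁴ sin²2θ/(4u^{3/2}),  u = L² − r² sin²θ = 0.0187551 m².
Substituting r = 0.0322 m, L = 0.1404 m, θ = 106.1°: d²x/dθ² = +0.015306 m.
a = ω²·d²x/dθ² = (333.6)²·(+0.015306) = +1703.5 m/s²;  |a| = 1703.5 m/s².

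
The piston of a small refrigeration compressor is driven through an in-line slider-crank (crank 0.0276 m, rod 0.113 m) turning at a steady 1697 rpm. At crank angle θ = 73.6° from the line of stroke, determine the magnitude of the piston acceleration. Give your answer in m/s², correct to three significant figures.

ω = 2π·1697/60 = 177.7 rad/s
x(θ) = r cosθ + √(L² − r² sin²θ); with ω constant, a = ω²·d²x/dθ².
d²x/dθ² = −r cosθ − r²(cos2θ)/√u − r⁴ sin²2θ/(4u^{3/2}),  u = L² − r² sin²θ = 0.012068 m².
Substituting r = 0.0276 m, L = 0.113 m, θ = 73.6°: d²x/dθ² = -0.001996 m.
a = ω²·d²x/dθ² = (177.7)²·(-0.001996) = -63.035 m/s²;  |a| = 63.035 m/s².

63.0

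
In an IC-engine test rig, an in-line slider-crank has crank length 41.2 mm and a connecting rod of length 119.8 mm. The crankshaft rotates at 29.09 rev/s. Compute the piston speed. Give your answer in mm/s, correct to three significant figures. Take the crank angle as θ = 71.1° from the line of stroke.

7960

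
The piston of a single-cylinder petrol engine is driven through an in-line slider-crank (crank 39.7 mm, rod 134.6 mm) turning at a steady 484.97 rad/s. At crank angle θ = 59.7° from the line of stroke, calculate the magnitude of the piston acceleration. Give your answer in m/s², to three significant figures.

3360

ω = 485 rad/s
x(θ) = r cosθ + √(L² − r² sin²θ); with ω constant, a = ω²·d²x/dθ².
d²x/dθ² = −r cosθ − r²(cos2θ)/√u − r⁴ sin²2θ/(4u^{3/2}),  u = L² − r² sin²θ = 0.0169423 m².
Substituting r = 0.0397 m, L = 0.1346 m, θ = 59.7°: d²x/dθ² = -0.014299 m.
a = ω²·d²x/dθ² = (485)²·(-0.014299) = -3363.1 m/s²;  |a| = 3363.1 m/s².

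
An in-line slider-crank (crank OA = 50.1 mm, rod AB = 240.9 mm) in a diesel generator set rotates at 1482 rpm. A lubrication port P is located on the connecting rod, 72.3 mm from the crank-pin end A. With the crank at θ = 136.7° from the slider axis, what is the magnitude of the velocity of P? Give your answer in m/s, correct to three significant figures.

ω = 155.2 rad/s.  Crank-pin speed |V_A| = rω = 7.7753 m/s, perpendicular to OA.
Rod angle: sinφ = −(r/L) sinθ ⇒ φ = -8.200°; ω_rod = −rω cosθ/√(L²−r²sin²θ) = +23.732 rad/s.
V_P = V_A + ω_rod × AP, with AP = 0.0723 m along the rod.
Components: V_Px = −rω sinθ − a·ω_rod·sinφ = -5.0877 m/s;  V_Py = rω cosθ + a·ω_rod·cosφ = -3.9603 m/s.
|V_P| = √(V_Px² + V_Py²) = 6.4474 m/s.

6.45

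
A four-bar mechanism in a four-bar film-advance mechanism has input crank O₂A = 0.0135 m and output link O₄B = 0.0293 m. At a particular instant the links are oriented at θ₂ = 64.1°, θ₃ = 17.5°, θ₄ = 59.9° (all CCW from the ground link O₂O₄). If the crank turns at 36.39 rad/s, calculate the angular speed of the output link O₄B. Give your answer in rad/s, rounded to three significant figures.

ω₂ = 36.39 rad/s
Differentiating the loop-closure r₂e^{iθ₂}+r₃e^{iθ₃}=r₁+r₄e^{iθ₄} gives r₂ω₂e^{iθ₂}+r₃ω₃e^{iθ₃}=r₄ω₄e^{iθ₄}.
Eliminating the other unknown: ω₄ = r₂ω₂ sin(θ₂−θ₃) / [r₄ sin(θ₄−θ₃)].
Numerator sine = +0.72657; denominator sine = +0.67430.
Result = 0.0135·36.39·(+0.72657) / (0.0293·(+0.67430)) = +18.066 rad/s; magnitude 18.066 rad/s.

18.1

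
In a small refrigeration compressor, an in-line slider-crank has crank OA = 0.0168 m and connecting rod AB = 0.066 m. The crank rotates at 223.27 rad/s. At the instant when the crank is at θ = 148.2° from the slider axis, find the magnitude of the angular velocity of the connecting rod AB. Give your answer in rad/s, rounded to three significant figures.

48.7

ω = 223.3 rad/s
The rod makes angle φ with the slider axis where L sinφ = r sinθ; differentiating, L cosφ·φ̇ = r ω cosθ.
L cosφ = √(L² − r² sin²θ) = 0.065404 m.
|ω_rod| = r ω |cosθ| / √(L² − r² sin²θ) = 0.0168·223.3·0.84989/0.065404 = 48.742 rad/s.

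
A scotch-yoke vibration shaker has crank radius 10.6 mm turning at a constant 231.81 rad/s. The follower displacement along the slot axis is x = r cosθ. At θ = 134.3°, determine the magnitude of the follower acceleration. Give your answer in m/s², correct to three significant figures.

398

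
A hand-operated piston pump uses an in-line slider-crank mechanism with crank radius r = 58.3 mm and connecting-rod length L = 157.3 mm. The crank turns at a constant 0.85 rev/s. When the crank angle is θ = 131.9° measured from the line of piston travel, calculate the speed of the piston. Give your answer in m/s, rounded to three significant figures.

ω = 2π·0.85 = 5.341 rad/s
For an in-line slider-crank, x = r cosθ + √(L² − r² sin²θ), so v = −rω sinθ·[1 + r cosθ/√(L² − r² sin²θ)].
With r = 0.0583 m, L = 0.1573 m, θ = 131.9°: √(L² − r² sin²θ) = 0.1512 m.
v = −0.0583·5.341·0.74431·[1 + 0.0583·-0.66783/0.1512] = -0.17207 m/s.
|v| = 0.17207 m/s.

0.172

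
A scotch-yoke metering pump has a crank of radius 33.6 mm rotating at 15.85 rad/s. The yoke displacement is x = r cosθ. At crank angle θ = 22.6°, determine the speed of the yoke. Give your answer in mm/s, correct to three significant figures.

205

ω = 15.85 rad/s
x = r cosθ ⇒ ẋ = −rω sinθ.
|v| = rω|sinθ| = 0.0336·15.85·|sin 22.6°| = 0.20466 m/s = 204.66 mm/s.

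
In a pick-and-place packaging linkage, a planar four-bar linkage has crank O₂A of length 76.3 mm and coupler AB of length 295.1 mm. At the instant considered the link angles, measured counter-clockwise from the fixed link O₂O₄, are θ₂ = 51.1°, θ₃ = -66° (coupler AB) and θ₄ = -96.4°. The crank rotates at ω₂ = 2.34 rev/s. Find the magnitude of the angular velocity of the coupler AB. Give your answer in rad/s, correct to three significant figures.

4.04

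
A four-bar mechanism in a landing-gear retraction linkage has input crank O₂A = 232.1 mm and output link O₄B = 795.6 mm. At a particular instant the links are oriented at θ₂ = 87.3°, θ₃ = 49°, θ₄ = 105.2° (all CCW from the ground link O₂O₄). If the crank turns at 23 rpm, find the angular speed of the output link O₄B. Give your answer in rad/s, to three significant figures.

ω₂ = 2.409 rad/s (from 23 rpm).
Differentiating the loop-closure r₂e^{iθ₂}+r₃e^{iθ₃}=r₁+r₄e^{iθ₄} gives r₂ω₂e^{iθ₂}+r₃ω₃e^{iθ₃}=r₄ω₄e^{iθ₄}.
Eliminating the other unknown: ω₄ = r₂ω₂ sin(θ₂−θ₃) / [r₄ sin(θ₄−θ₃)].
Numerator sine = +0.61978; denominator sine = +0.83098.
Result = 0.2321·2.409·(+0.61978) / (0.7956·(+0.83098)) = +0.52406 rad/s; magnitude 0.52406 rad/s.

0.524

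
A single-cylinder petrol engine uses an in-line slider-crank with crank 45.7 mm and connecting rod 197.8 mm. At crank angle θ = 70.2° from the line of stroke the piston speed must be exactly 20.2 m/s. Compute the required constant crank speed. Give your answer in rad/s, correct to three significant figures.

For an in-line slider-crank, |v_piston| = rω|sinθ|·[1 + r cosθ/√(L² − r² sin²θ)].
With r = 0.0457 m, L = 0.1978 m, θ = 70.2°: the bracketed kinematic factor |dx/dθ| = 0.046446 m.
ω = v/|dx/dθ| = 20.2/0.046446 = 434.92 rad/s.

435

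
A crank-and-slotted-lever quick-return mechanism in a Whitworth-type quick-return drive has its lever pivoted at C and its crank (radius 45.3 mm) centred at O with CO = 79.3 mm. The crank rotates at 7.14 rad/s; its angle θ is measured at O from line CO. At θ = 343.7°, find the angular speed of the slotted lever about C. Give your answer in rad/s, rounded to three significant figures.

ω = 7.14 rad/s
Crank pin A relative to C: A = (d + r cosθ, r sinθ); lever angle φ = atan2(r sinθ, d + r cosθ).
Differentiating tanφ: φ̇ = rω(d cosθ + r)/(d² + r² + 2dr cosθ).
d² + r² + 2dr cosθ = |CA|² = 0.0152364 m²;  d cosθ + r = +0.12141 m.
|ω_lever| = |0.0453·7.14·+0.12141| / 0.0152364 = 2.5774 rad/s.

2.58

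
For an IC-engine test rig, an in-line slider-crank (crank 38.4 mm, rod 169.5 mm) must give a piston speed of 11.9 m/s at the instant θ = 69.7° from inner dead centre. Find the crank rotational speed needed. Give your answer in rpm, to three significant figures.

2920

For an in-line slider-crank, |v_piston| = rω|sinθ|·[1 + r cosθ/√(L² − r² sin²θ)].
With r = 0.0384 m, L = 0.1695 m, θ = 69.7°: the bracketed kinematic factor |dx/dθ| = 0.038912 m.
ω = v/|dx/dθ| = 11.9/0.038912 = 305.82 rad/s.
N = 60ω/(2π) = 2920.4 rpm.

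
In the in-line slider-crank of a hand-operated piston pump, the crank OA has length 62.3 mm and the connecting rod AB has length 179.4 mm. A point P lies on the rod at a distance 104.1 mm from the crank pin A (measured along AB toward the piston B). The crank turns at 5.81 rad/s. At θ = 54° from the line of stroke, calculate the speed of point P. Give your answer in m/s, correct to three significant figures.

ω = 5.81 rad/s.  Crank-pin speed |V_A| = rω = 0.36196 m/s, perpendicular to OA.
Rod angle: sinφ = −(r/L) sinθ ⇒ φ = -16.317°; ω_rod = −rω cosθ/√(L²−r²sin²θ) = -1.2357 rad/s.
V_P = V_A + ω_rod × AP, with AP = 0.1041 m along the rod.
Components: V_Px = −rω sinθ − a·ω_rod·sinφ = -0.32897 m/s;  V_Py = rω cosθ + a·ω_rod·cosφ = +0.089301 m/s.
|V_P| = √(V_Px² + V_Py²) = 0.34088 m/s.

0.341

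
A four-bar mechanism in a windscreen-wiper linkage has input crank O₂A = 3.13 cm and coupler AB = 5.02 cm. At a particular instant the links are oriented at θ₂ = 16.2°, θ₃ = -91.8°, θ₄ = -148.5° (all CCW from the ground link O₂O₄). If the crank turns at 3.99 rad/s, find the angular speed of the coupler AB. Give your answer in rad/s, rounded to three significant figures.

ω₂ = 3.99 rad/s
Differentiating the loop-closure r₂e^{iθ₂}+r₃e^{iθ₃}=r₁+r₄e^{iθ₄} gives r₂ω₂e^{iθ₂}+r₃ω₃e^{iθ₃}=r₄ω₄e^{iθ₄}.
Eliminating the other unknown: ω₃ = r₂ω₂ sin(θ₄−θ₂) / [r₃ sin(θ₃−θ₄)].
Numerator sine = -0.26387; denominator sine = +0.83581.
Result = 0.0313·3.99·(-0.26387) / (0.0502·(+0.83581)) = -0.78542 rad/s; magnitude 0.78542 rad/s.

0.785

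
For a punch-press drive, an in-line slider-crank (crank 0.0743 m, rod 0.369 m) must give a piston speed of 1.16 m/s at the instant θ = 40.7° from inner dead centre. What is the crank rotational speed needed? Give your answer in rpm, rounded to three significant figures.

For an in-line slider-crank, |v_piston| = rω|sinθ|·[1 + r cosθ/√(L² − r² sin²θ)].
With r = 0.0743 m, L = 0.369 m, θ = 40.7°: the bracketed kinematic factor |dx/dθ| = 0.055912 m.
ω = v/|dx/dθ| = 1.16/0.055912 = 20.747 rad/s.
N = 60ω/(2π) = 198.12 rpm.

198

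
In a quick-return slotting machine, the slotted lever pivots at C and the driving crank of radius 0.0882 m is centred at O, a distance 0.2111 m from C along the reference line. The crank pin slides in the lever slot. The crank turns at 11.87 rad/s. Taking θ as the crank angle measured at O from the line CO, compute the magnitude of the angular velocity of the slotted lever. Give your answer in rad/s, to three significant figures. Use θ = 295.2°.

2.73

ω = 11.87 rad/s
Crank pin A relative to C: A = (d + r cosθ, r sinθ); lever angle φ = atan2(r sinθ, d + r cosθ).
Differentiating tanφ: φ̇ = rω(d cosθ + r)/(d² + r² + 2dr cosθ).
d² + r² + 2dr cosθ = |CA|² = 0.0681976 m²;  d cosθ + r = +0.17808 m.
|ω_lever| = |0.0882·11.87·+0.17808| / 0.0681976 = 2.7338 rad/s.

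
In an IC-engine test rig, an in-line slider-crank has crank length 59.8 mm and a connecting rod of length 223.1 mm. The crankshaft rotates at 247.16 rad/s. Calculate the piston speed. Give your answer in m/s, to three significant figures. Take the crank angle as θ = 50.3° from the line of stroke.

ω = 247.2 rad/s
For an in-line slider-crank, x = r cosθ + √(L² − r² sin²θ), so v = −rω sinθ·[1 + r cosθ/√(L² − r² sin²θ)].
With r = 0.0598 m, L = 0.2231 m, θ = 50.3°: √(L² − r² sin²θ) = 0.2183 m.
v = −0.0598·247.2·0.76940·[1 + 0.0598·0.63877/0.2183] = -13.362 m/s.
|v| = 13.362 m/s.

13.4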